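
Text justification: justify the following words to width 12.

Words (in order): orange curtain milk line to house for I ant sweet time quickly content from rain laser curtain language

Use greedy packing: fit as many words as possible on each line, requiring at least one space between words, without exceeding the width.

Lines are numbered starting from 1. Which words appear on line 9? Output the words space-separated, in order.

Line 1: ['orange'] (min_width=6, slack=6)
Line 2: ['curtain', 'milk'] (min_width=12, slack=0)
Line 3: ['line', 'to'] (min_width=7, slack=5)
Line 4: ['house', 'for', 'I'] (min_width=11, slack=1)
Line 5: ['ant', 'sweet'] (min_width=9, slack=3)
Line 6: ['time', 'quickly'] (min_width=12, slack=0)
Line 7: ['content', 'from'] (min_width=12, slack=0)
Line 8: ['rain', 'laser'] (min_width=10, slack=2)
Line 9: ['curtain'] (min_width=7, slack=5)
Line 10: ['language'] (min_width=8, slack=4)

Answer: curtain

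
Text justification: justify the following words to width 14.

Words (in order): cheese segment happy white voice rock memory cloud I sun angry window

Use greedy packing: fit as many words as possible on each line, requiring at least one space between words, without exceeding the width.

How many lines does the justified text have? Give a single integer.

Line 1: ['cheese', 'segment'] (min_width=14, slack=0)
Line 2: ['happy', 'white'] (min_width=11, slack=3)
Line 3: ['voice', 'rock'] (min_width=10, slack=4)
Line 4: ['memory', 'cloud', 'I'] (min_width=14, slack=0)
Line 5: ['sun', 'angry'] (min_width=9, slack=5)
Line 6: ['window'] (min_width=6, slack=8)
Total lines: 6

Answer: 6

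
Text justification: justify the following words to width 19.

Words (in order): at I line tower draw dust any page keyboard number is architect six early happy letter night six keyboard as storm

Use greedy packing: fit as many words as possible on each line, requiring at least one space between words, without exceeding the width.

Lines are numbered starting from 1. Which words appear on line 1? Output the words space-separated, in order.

Line 1: ['at', 'I', 'line', 'tower'] (min_width=15, slack=4)
Line 2: ['draw', 'dust', 'any', 'page'] (min_width=18, slack=1)
Line 3: ['keyboard', 'number', 'is'] (min_width=18, slack=1)
Line 4: ['architect', 'six', 'early'] (min_width=19, slack=0)
Line 5: ['happy', 'letter', 'night'] (min_width=18, slack=1)
Line 6: ['six', 'keyboard', 'as'] (min_width=15, slack=4)
Line 7: ['storm'] (min_width=5, slack=14)

Answer: at I line tower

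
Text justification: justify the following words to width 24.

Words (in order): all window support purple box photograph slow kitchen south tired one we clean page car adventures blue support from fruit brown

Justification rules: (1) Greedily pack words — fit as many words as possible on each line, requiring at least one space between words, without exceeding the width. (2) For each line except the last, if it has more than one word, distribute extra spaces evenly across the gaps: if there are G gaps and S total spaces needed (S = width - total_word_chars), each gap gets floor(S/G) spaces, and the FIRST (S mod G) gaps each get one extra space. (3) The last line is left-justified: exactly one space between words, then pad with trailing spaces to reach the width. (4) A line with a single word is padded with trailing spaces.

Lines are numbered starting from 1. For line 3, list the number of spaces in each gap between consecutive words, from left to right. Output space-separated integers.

Answer: 1 1 1

Derivation:
Line 1: ['all', 'window', 'support'] (min_width=18, slack=6)
Line 2: ['purple', 'box', 'photograph'] (min_width=21, slack=3)
Line 3: ['slow', 'kitchen', 'south', 'tired'] (min_width=24, slack=0)
Line 4: ['one', 'we', 'clean', 'page', 'car'] (min_width=21, slack=3)
Line 5: ['adventures', 'blue', 'support'] (min_width=23, slack=1)
Line 6: ['from', 'fruit', 'brown'] (min_width=16, slack=8)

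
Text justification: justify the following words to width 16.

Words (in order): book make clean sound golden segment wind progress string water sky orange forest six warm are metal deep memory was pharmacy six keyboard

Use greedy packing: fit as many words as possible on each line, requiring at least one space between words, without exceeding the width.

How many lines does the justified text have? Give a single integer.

Line 1: ['book', 'make', 'clean'] (min_width=15, slack=1)
Line 2: ['sound', 'golden'] (min_width=12, slack=4)
Line 3: ['segment', 'wind'] (min_width=12, slack=4)
Line 4: ['progress', 'string'] (min_width=15, slack=1)
Line 5: ['water', 'sky', 'orange'] (min_width=16, slack=0)
Line 6: ['forest', 'six', 'warm'] (min_width=15, slack=1)
Line 7: ['are', 'metal', 'deep'] (min_width=14, slack=2)
Line 8: ['memory', 'was'] (min_width=10, slack=6)
Line 9: ['pharmacy', 'six'] (min_width=12, slack=4)
Line 10: ['keyboard'] (min_width=8, slack=8)
Total lines: 10

Answer: 10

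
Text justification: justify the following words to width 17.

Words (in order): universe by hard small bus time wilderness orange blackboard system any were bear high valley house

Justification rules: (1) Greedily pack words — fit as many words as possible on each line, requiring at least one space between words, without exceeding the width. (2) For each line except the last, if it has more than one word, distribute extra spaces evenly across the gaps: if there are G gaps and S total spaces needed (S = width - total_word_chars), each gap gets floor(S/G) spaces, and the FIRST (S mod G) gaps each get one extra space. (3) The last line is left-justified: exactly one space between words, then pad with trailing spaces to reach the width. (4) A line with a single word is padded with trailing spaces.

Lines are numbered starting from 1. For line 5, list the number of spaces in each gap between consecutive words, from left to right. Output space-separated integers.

Line 1: ['universe', 'by', 'hard'] (min_width=16, slack=1)
Line 2: ['small', 'bus', 'time'] (min_width=14, slack=3)
Line 3: ['wilderness', 'orange'] (min_width=17, slack=0)
Line 4: ['blackboard', 'system'] (min_width=17, slack=0)
Line 5: ['any', 'were', 'bear'] (min_width=13, slack=4)
Line 6: ['high', 'valley', 'house'] (min_width=17, slack=0)

Answer: 3 3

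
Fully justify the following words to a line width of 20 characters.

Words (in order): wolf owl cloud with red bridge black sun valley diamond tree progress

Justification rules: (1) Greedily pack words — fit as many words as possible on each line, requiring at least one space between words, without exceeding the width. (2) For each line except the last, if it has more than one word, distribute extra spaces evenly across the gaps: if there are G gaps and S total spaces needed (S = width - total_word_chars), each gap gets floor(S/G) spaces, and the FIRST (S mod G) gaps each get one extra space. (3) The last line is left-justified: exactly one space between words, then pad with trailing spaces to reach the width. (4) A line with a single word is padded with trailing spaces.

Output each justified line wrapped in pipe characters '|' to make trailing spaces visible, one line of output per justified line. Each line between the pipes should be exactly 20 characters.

Line 1: ['wolf', 'owl', 'cloud', 'with'] (min_width=19, slack=1)
Line 2: ['red', 'bridge', 'black', 'sun'] (min_width=20, slack=0)
Line 3: ['valley', 'diamond', 'tree'] (min_width=19, slack=1)
Line 4: ['progress'] (min_width=8, slack=12)

Answer: |wolf  owl cloud with|
|red bridge black sun|
|valley  diamond tree|
|progress            |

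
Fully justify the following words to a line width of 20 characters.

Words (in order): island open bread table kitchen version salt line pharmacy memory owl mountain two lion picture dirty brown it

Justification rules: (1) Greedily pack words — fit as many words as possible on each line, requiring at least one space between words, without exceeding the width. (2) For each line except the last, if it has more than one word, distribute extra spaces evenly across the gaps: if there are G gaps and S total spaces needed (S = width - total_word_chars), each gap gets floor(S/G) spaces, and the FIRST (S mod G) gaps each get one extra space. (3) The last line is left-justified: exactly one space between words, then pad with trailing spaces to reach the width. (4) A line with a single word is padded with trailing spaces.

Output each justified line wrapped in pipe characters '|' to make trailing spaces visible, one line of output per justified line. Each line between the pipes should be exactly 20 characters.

Line 1: ['island', 'open', 'bread'] (min_width=17, slack=3)
Line 2: ['table', 'kitchen'] (min_width=13, slack=7)
Line 3: ['version', 'salt', 'line'] (min_width=17, slack=3)
Line 4: ['pharmacy', 'memory', 'owl'] (min_width=19, slack=1)
Line 5: ['mountain', 'two', 'lion'] (min_width=17, slack=3)
Line 6: ['picture', 'dirty', 'brown'] (min_width=19, slack=1)
Line 7: ['it'] (min_width=2, slack=18)

Answer: |island   open  bread|
|table        kitchen|
|version   salt  line|
|pharmacy  memory owl|
|mountain   two  lion|
|picture  dirty brown|
|it                  |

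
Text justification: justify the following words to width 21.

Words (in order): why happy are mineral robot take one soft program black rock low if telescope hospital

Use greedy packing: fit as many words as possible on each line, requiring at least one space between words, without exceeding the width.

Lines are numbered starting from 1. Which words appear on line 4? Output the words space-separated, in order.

Answer: low if telescope

Derivation:
Line 1: ['why', 'happy', 'are', 'mineral'] (min_width=21, slack=0)
Line 2: ['robot', 'take', 'one', 'soft'] (min_width=19, slack=2)
Line 3: ['program', 'black', 'rock'] (min_width=18, slack=3)
Line 4: ['low', 'if', 'telescope'] (min_width=16, slack=5)
Line 5: ['hospital'] (min_width=8, slack=13)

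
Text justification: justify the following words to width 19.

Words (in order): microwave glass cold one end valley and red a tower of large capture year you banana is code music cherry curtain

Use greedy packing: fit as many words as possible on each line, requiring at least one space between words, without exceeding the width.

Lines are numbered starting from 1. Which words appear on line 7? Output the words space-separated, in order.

Answer: curtain

Derivation:
Line 1: ['microwave', 'glass'] (min_width=15, slack=4)
Line 2: ['cold', 'one', 'end', 'valley'] (min_width=19, slack=0)
Line 3: ['and', 'red', 'a', 'tower', 'of'] (min_width=18, slack=1)
Line 4: ['large', 'capture', 'year'] (min_width=18, slack=1)
Line 5: ['you', 'banana', 'is', 'code'] (min_width=18, slack=1)
Line 6: ['music', 'cherry'] (min_width=12, slack=7)
Line 7: ['curtain'] (min_width=7, slack=12)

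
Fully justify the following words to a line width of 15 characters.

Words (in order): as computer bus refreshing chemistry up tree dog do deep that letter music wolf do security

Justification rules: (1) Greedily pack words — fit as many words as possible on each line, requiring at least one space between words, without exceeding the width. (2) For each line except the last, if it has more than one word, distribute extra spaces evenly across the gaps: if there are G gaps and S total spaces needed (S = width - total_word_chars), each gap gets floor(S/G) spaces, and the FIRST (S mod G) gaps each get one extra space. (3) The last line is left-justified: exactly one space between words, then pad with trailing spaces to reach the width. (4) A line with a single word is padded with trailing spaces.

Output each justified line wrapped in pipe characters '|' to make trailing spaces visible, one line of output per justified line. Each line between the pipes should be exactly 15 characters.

Line 1: ['as', 'computer', 'bus'] (min_width=15, slack=0)
Line 2: ['refreshing'] (min_width=10, slack=5)
Line 3: ['chemistry', 'up'] (min_width=12, slack=3)
Line 4: ['tree', 'dog', 'do'] (min_width=11, slack=4)
Line 5: ['deep', 'that'] (min_width=9, slack=6)
Line 6: ['letter', 'music'] (min_width=12, slack=3)
Line 7: ['wolf', 'do'] (min_width=7, slack=8)
Line 8: ['security'] (min_width=8, slack=7)

Answer: |as computer bus|
|refreshing     |
|chemistry    up|
|tree   dog   do|
|deep       that|
|letter    music|
|wolf         do|
|security       |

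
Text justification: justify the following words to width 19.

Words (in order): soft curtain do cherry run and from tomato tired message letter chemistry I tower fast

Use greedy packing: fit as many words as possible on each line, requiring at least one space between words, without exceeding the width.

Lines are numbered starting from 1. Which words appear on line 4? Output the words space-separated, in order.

Line 1: ['soft', 'curtain', 'do'] (min_width=15, slack=4)
Line 2: ['cherry', 'run', 'and', 'from'] (min_width=19, slack=0)
Line 3: ['tomato', 'tired'] (min_width=12, slack=7)
Line 4: ['message', 'letter'] (min_width=14, slack=5)
Line 5: ['chemistry', 'I', 'tower'] (min_width=17, slack=2)
Line 6: ['fast'] (min_width=4, slack=15)

Answer: message letter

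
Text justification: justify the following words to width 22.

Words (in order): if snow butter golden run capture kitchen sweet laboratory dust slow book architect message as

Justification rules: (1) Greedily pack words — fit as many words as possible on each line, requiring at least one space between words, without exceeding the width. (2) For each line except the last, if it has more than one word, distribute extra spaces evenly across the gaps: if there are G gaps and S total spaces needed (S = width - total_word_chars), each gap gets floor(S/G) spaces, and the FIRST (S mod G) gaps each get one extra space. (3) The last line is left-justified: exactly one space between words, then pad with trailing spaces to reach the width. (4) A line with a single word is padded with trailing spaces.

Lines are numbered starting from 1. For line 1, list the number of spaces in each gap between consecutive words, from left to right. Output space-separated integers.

Line 1: ['if', 'snow', 'butter', 'golden'] (min_width=21, slack=1)
Line 2: ['run', 'capture', 'kitchen'] (min_width=19, slack=3)
Line 3: ['sweet', 'laboratory', 'dust'] (min_width=21, slack=1)
Line 4: ['slow', 'book', 'architect'] (min_width=19, slack=3)
Line 5: ['message', 'as'] (min_width=10, slack=12)

Answer: 2 1 1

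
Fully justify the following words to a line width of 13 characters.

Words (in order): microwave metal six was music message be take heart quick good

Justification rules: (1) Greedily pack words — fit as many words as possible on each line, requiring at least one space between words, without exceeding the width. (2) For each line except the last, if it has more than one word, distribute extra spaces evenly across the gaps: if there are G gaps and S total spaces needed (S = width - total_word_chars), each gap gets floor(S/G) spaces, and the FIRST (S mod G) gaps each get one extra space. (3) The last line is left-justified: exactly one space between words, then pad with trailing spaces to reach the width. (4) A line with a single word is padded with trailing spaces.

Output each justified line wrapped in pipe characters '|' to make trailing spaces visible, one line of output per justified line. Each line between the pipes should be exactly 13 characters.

Answer: |microwave    |
|metal six was|
|music message|
|be take heart|
|quick good   |

Derivation:
Line 1: ['microwave'] (min_width=9, slack=4)
Line 2: ['metal', 'six', 'was'] (min_width=13, slack=0)
Line 3: ['music', 'message'] (min_width=13, slack=0)
Line 4: ['be', 'take', 'heart'] (min_width=13, slack=0)
Line 5: ['quick', 'good'] (min_width=10, slack=3)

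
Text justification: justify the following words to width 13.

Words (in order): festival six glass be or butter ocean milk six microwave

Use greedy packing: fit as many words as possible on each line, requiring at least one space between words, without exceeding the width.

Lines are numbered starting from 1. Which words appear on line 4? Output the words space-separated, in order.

Line 1: ['festival', 'six'] (min_width=12, slack=1)
Line 2: ['glass', 'be', 'or'] (min_width=11, slack=2)
Line 3: ['butter', 'ocean'] (min_width=12, slack=1)
Line 4: ['milk', 'six'] (min_width=8, slack=5)
Line 5: ['microwave'] (min_width=9, slack=4)

Answer: milk six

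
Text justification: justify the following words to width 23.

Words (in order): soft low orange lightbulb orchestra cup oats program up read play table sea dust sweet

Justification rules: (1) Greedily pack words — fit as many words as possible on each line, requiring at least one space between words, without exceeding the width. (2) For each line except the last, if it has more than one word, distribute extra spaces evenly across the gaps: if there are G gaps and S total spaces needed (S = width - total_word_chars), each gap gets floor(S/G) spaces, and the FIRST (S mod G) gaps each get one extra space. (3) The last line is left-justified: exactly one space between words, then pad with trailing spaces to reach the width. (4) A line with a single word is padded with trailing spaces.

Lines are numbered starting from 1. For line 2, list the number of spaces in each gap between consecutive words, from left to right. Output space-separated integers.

Line 1: ['soft', 'low', 'orange'] (min_width=15, slack=8)
Line 2: ['lightbulb', 'orchestra', 'cup'] (min_width=23, slack=0)
Line 3: ['oats', 'program', 'up', 'read'] (min_width=20, slack=3)
Line 4: ['play', 'table', 'sea', 'dust'] (min_width=19, slack=4)
Line 5: ['sweet'] (min_width=5, slack=18)

Answer: 1 1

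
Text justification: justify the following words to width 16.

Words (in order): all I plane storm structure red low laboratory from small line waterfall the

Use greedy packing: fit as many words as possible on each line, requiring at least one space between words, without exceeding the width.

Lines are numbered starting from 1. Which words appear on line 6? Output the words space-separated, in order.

Line 1: ['all', 'I', 'plane'] (min_width=11, slack=5)
Line 2: ['storm', 'structure'] (min_width=15, slack=1)
Line 3: ['red', 'low'] (min_width=7, slack=9)
Line 4: ['laboratory', 'from'] (min_width=15, slack=1)
Line 5: ['small', 'line'] (min_width=10, slack=6)
Line 6: ['waterfall', 'the'] (min_width=13, slack=3)

Answer: waterfall the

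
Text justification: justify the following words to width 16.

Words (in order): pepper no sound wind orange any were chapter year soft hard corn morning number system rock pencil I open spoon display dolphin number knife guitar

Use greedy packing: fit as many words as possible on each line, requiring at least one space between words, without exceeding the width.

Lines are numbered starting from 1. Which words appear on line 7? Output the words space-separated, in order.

Answer: rock pencil I

Derivation:
Line 1: ['pepper', 'no', 'sound'] (min_width=15, slack=1)
Line 2: ['wind', 'orange', 'any'] (min_width=15, slack=1)
Line 3: ['were', 'chapter'] (min_width=12, slack=4)
Line 4: ['year', 'soft', 'hard'] (min_width=14, slack=2)
Line 5: ['corn', 'morning'] (min_width=12, slack=4)
Line 6: ['number', 'system'] (min_width=13, slack=3)
Line 7: ['rock', 'pencil', 'I'] (min_width=13, slack=3)
Line 8: ['open', 'spoon'] (min_width=10, slack=6)
Line 9: ['display', 'dolphin'] (min_width=15, slack=1)
Line 10: ['number', 'knife'] (min_width=12, slack=4)
Line 11: ['guitar'] (min_width=6, slack=10)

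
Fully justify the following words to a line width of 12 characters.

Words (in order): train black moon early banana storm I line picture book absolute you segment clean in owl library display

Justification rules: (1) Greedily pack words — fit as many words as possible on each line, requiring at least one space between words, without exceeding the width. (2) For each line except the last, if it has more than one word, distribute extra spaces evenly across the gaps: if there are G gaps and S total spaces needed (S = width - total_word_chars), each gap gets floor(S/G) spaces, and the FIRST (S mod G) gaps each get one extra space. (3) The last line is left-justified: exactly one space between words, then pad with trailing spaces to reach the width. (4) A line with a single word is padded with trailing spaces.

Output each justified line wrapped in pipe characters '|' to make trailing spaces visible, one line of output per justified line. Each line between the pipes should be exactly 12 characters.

Line 1: ['train', 'black'] (min_width=11, slack=1)
Line 2: ['moon', 'early'] (min_width=10, slack=2)
Line 3: ['banana', 'storm'] (min_width=12, slack=0)
Line 4: ['I', 'line'] (min_width=6, slack=6)
Line 5: ['picture', 'book'] (min_width=12, slack=0)
Line 6: ['absolute', 'you'] (min_width=12, slack=0)
Line 7: ['segment'] (min_width=7, slack=5)
Line 8: ['clean', 'in', 'owl'] (min_width=12, slack=0)
Line 9: ['library'] (min_width=7, slack=5)
Line 10: ['display'] (min_width=7, slack=5)

Answer: |train  black|
|moon   early|
|banana storm|
|I       line|
|picture book|
|absolute you|
|segment     |
|clean in owl|
|library     |
|display     |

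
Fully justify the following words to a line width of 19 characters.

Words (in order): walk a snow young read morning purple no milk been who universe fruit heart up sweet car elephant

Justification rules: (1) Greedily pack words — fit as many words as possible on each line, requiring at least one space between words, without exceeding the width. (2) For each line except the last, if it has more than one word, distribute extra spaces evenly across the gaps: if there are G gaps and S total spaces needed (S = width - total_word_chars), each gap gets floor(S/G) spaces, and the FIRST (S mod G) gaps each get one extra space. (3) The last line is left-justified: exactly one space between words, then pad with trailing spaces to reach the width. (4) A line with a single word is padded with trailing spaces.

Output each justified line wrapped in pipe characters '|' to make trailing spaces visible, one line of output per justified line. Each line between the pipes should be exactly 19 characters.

Line 1: ['walk', 'a', 'snow', 'young'] (min_width=17, slack=2)
Line 2: ['read', 'morning', 'purple'] (min_width=19, slack=0)
Line 3: ['no', 'milk', 'been', 'who'] (min_width=16, slack=3)
Line 4: ['universe', 'fruit'] (min_width=14, slack=5)
Line 5: ['heart', 'up', 'sweet', 'car'] (min_width=18, slack=1)
Line 6: ['elephant'] (min_width=8, slack=11)

Answer: |walk  a  snow young|
|read morning purple|
|no  milk  been  who|
|universe      fruit|
|heart  up sweet car|
|elephant           |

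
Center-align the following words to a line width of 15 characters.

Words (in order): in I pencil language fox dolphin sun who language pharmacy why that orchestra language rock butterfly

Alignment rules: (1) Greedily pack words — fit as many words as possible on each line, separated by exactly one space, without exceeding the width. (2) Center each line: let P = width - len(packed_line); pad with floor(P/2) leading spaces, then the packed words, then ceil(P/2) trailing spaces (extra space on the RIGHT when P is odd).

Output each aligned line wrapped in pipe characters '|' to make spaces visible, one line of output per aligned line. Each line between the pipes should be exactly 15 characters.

Answer: |  in I pencil  |
| language fox  |
|dolphin sun who|
|   language    |
| pharmacy why  |
|that orchestra |
| language rock |
|   butterfly   |

Derivation:
Line 1: ['in', 'I', 'pencil'] (min_width=11, slack=4)
Line 2: ['language', 'fox'] (min_width=12, slack=3)
Line 3: ['dolphin', 'sun', 'who'] (min_width=15, slack=0)
Line 4: ['language'] (min_width=8, slack=7)
Line 5: ['pharmacy', 'why'] (min_width=12, slack=3)
Line 6: ['that', 'orchestra'] (min_width=14, slack=1)
Line 7: ['language', 'rock'] (min_width=13, slack=2)
Line 8: ['butterfly'] (min_width=9, slack=6)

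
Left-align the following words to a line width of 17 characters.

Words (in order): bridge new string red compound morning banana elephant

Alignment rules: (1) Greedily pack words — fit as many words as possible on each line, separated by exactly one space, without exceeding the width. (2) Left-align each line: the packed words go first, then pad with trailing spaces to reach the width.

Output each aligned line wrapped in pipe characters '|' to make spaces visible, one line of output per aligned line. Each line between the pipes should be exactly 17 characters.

Answer: |bridge new string|
|red compound     |
|morning banana   |
|elephant         |

Derivation:
Line 1: ['bridge', 'new', 'string'] (min_width=17, slack=0)
Line 2: ['red', 'compound'] (min_width=12, slack=5)
Line 3: ['morning', 'banana'] (min_width=14, slack=3)
Line 4: ['elephant'] (min_width=8, slack=9)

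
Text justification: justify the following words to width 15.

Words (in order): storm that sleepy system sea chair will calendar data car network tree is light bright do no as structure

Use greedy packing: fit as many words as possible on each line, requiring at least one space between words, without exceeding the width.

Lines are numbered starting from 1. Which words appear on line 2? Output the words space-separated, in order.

Line 1: ['storm', 'that'] (min_width=10, slack=5)
Line 2: ['sleepy', 'system'] (min_width=13, slack=2)
Line 3: ['sea', 'chair', 'will'] (min_width=14, slack=1)
Line 4: ['calendar', 'data'] (min_width=13, slack=2)
Line 5: ['car', 'network'] (min_width=11, slack=4)
Line 6: ['tree', 'is', 'light'] (min_width=13, slack=2)
Line 7: ['bright', 'do', 'no', 'as'] (min_width=15, slack=0)
Line 8: ['structure'] (min_width=9, slack=6)

Answer: sleepy system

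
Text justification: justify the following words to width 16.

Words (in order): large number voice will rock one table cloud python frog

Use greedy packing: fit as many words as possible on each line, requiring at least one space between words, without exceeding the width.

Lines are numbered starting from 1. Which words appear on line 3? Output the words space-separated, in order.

Answer: one table cloud

Derivation:
Line 1: ['large', 'number'] (min_width=12, slack=4)
Line 2: ['voice', 'will', 'rock'] (min_width=15, slack=1)
Line 3: ['one', 'table', 'cloud'] (min_width=15, slack=1)
Line 4: ['python', 'frog'] (min_width=11, slack=5)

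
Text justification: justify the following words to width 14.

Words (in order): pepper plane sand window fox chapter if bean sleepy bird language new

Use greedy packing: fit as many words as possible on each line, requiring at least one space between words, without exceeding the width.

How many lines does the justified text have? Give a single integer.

Answer: 6

Derivation:
Line 1: ['pepper', 'plane'] (min_width=12, slack=2)
Line 2: ['sand', 'window'] (min_width=11, slack=3)
Line 3: ['fox', 'chapter', 'if'] (min_width=14, slack=0)
Line 4: ['bean', 'sleepy'] (min_width=11, slack=3)
Line 5: ['bird', 'language'] (min_width=13, slack=1)
Line 6: ['new'] (min_width=3, slack=11)
Total lines: 6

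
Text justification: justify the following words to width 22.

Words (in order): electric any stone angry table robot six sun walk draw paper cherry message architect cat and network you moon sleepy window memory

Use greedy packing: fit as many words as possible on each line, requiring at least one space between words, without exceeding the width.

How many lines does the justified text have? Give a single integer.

Answer: 7

Derivation:
Line 1: ['electric', 'any', 'stone'] (min_width=18, slack=4)
Line 2: ['angry', 'table', 'robot', 'six'] (min_width=21, slack=1)
Line 3: ['sun', 'walk', 'draw', 'paper'] (min_width=19, slack=3)
Line 4: ['cherry', 'message'] (min_width=14, slack=8)
Line 5: ['architect', 'cat', 'and'] (min_width=17, slack=5)
Line 6: ['network', 'you', 'moon'] (min_width=16, slack=6)
Line 7: ['sleepy', 'window', 'memory'] (min_width=20, slack=2)
Total lines: 7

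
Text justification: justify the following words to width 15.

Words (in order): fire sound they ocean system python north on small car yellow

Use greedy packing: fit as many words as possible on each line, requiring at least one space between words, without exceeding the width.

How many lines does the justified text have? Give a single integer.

Line 1: ['fire', 'sound', 'they'] (min_width=15, slack=0)
Line 2: ['ocean', 'system'] (min_width=12, slack=3)
Line 3: ['python', 'north', 'on'] (min_width=15, slack=0)
Line 4: ['small', 'car'] (min_width=9, slack=6)
Line 5: ['yellow'] (min_width=6, slack=9)
Total lines: 5

Answer: 5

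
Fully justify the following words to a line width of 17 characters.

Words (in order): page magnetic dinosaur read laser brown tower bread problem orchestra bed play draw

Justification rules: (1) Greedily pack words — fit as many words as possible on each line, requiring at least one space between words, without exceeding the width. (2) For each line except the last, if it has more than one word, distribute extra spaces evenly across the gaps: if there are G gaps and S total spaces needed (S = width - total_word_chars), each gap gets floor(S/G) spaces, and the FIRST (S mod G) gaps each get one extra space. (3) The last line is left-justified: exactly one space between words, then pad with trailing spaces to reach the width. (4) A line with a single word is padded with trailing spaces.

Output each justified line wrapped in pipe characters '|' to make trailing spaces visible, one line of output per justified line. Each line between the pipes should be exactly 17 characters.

Line 1: ['page', 'magnetic'] (min_width=13, slack=4)
Line 2: ['dinosaur', 'read'] (min_width=13, slack=4)
Line 3: ['laser', 'brown', 'tower'] (min_width=17, slack=0)
Line 4: ['bread', 'problem'] (min_width=13, slack=4)
Line 5: ['orchestra', 'bed'] (min_width=13, slack=4)
Line 6: ['play', 'draw'] (min_width=9, slack=8)

Answer: |page     magnetic|
|dinosaur     read|
|laser brown tower|
|bread     problem|
|orchestra     bed|
|play draw        |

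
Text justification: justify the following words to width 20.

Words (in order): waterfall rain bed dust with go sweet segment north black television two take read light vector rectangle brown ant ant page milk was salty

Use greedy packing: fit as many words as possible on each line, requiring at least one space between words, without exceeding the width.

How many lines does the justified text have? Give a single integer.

Answer: 8

Derivation:
Line 1: ['waterfall', 'rain', 'bed'] (min_width=18, slack=2)
Line 2: ['dust', 'with', 'go', 'sweet'] (min_width=18, slack=2)
Line 3: ['segment', 'north', 'black'] (min_width=19, slack=1)
Line 4: ['television', 'two', 'take'] (min_width=19, slack=1)
Line 5: ['read', 'light', 'vector'] (min_width=17, slack=3)
Line 6: ['rectangle', 'brown', 'ant'] (min_width=19, slack=1)
Line 7: ['ant', 'page', 'milk', 'was'] (min_width=17, slack=3)
Line 8: ['salty'] (min_width=5, slack=15)
Total lines: 8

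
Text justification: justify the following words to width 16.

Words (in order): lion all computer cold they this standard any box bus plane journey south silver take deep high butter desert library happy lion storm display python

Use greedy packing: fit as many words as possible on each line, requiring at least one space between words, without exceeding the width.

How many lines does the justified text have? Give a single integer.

Line 1: ['lion', 'all'] (min_width=8, slack=8)
Line 2: ['computer', 'cold'] (min_width=13, slack=3)
Line 3: ['they', 'this'] (min_width=9, slack=7)
Line 4: ['standard', 'any', 'box'] (min_width=16, slack=0)
Line 5: ['bus', 'plane'] (min_width=9, slack=7)
Line 6: ['journey', 'south'] (min_width=13, slack=3)
Line 7: ['silver', 'take', 'deep'] (min_width=16, slack=0)
Line 8: ['high', 'butter'] (min_width=11, slack=5)
Line 9: ['desert', 'library'] (min_width=14, slack=2)
Line 10: ['happy', 'lion', 'storm'] (min_width=16, slack=0)
Line 11: ['display', 'python'] (min_width=14, slack=2)
Total lines: 11

Answer: 11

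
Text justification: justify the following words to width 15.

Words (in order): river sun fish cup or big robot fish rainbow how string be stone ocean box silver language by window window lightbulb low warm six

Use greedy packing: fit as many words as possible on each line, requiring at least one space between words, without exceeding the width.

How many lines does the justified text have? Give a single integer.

Answer: 11

Derivation:
Line 1: ['river', 'sun', 'fish'] (min_width=14, slack=1)
Line 2: ['cup', 'or', 'big'] (min_width=10, slack=5)
Line 3: ['robot', 'fish'] (min_width=10, slack=5)
Line 4: ['rainbow', 'how'] (min_width=11, slack=4)
Line 5: ['string', 'be', 'stone'] (min_width=15, slack=0)
Line 6: ['ocean', 'box'] (min_width=9, slack=6)
Line 7: ['silver', 'language'] (min_width=15, slack=0)
Line 8: ['by', 'window'] (min_width=9, slack=6)
Line 9: ['window'] (min_width=6, slack=9)
Line 10: ['lightbulb', 'low'] (min_width=13, slack=2)
Line 11: ['warm', 'six'] (min_width=8, slack=7)
Total lines: 11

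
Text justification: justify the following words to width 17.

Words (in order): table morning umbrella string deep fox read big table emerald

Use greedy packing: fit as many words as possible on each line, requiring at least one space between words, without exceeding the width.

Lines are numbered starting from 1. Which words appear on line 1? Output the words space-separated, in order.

Answer: table morning

Derivation:
Line 1: ['table', 'morning'] (min_width=13, slack=4)
Line 2: ['umbrella', 'string'] (min_width=15, slack=2)
Line 3: ['deep', 'fox', 'read', 'big'] (min_width=17, slack=0)
Line 4: ['table', 'emerald'] (min_width=13, slack=4)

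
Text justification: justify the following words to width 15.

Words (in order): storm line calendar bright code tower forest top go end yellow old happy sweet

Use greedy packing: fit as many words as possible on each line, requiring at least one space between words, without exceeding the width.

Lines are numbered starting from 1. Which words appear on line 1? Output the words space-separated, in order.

Answer: storm line

Derivation:
Line 1: ['storm', 'line'] (min_width=10, slack=5)
Line 2: ['calendar', 'bright'] (min_width=15, slack=0)
Line 3: ['code', 'tower'] (min_width=10, slack=5)
Line 4: ['forest', 'top', 'go'] (min_width=13, slack=2)
Line 5: ['end', 'yellow', 'old'] (min_width=14, slack=1)
Line 6: ['happy', 'sweet'] (min_width=11, slack=4)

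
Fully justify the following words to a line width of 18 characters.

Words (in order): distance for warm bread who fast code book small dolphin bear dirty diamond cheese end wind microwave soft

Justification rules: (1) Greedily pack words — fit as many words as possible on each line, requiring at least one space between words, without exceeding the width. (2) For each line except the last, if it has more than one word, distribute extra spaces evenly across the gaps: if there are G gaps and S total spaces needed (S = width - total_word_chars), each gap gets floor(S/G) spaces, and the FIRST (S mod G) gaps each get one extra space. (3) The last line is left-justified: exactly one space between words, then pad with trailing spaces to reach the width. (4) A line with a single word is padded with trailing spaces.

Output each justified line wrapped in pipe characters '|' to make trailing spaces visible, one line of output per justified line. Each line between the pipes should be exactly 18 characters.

Line 1: ['distance', 'for', 'warm'] (min_width=17, slack=1)
Line 2: ['bread', 'who', 'fast'] (min_width=14, slack=4)
Line 3: ['code', 'book', 'small'] (min_width=15, slack=3)
Line 4: ['dolphin', 'bear', 'dirty'] (min_width=18, slack=0)
Line 5: ['diamond', 'cheese', 'end'] (min_width=18, slack=0)
Line 6: ['wind', 'microwave'] (min_width=14, slack=4)
Line 7: ['soft'] (min_width=4, slack=14)

Answer: |distance  for warm|
|bread   who   fast|
|code   book  small|
|dolphin bear dirty|
|diamond cheese end|
|wind     microwave|
|soft              |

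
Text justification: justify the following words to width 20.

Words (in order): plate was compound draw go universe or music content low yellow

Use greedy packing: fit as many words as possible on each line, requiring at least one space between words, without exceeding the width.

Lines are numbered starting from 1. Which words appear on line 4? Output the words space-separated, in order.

Line 1: ['plate', 'was', 'compound'] (min_width=18, slack=2)
Line 2: ['draw', 'go', 'universe', 'or'] (min_width=19, slack=1)
Line 3: ['music', 'content', 'low'] (min_width=17, slack=3)
Line 4: ['yellow'] (min_width=6, slack=14)

Answer: yellow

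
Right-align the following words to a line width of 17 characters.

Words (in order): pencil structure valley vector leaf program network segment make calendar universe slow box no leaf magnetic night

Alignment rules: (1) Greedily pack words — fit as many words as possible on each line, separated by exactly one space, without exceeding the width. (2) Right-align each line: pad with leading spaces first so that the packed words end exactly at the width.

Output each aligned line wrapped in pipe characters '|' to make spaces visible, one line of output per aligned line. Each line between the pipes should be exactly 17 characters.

Answer: | pencil structure|
|    valley vector|
|     leaf program|
|  network segment|
|    make calendar|
|universe slow box|
| no leaf magnetic|
|            night|

Derivation:
Line 1: ['pencil', 'structure'] (min_width=16, slack=1)
Line 2: ['valley', 'vector'] (min_width=13, slack=4)
Line 3: ['leaf', 'program'] (min_width=12, slack=5)
Line 4: ['network', 'segment'] (min_width=15, slack=2)
Line 5: ['make', 'calendar'] (min_width=13, slack=4)
Line 6: ['universe', 'slow', 'box'] (min_width=17, slack=0)
Line 7: ['no', 'leaf', 'magnetic'] (min_width=16, slack=1)
Line 8: ['night'] (min_width=5, slack=12)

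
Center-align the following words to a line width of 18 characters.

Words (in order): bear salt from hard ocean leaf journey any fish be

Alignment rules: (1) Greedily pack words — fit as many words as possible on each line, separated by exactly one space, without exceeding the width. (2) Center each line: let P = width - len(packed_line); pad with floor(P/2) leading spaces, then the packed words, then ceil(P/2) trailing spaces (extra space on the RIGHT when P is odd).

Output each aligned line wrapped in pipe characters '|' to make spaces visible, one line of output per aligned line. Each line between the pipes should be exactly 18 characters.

Answer: |  bear salt from  |
| hard ocean leaf  |
| journey any fish |
|        be        |

Derivation:
Line 1: ['bear', 'salt', 'from'] (min_width=14, slack=4)
Line 2: ['hard', 'ocean', 'leaf'] (min_width=15, slack=3)
Line 3: ['journey', 'any', 'fish'] (min_width=16, slack=2)
Line 4: ['be'] (min_width=2, slack=16)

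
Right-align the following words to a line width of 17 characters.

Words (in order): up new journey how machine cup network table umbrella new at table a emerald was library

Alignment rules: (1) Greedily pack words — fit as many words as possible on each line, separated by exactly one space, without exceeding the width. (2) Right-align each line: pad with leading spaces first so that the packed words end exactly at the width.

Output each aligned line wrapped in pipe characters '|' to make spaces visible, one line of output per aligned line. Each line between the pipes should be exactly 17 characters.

Line 1: ['up', 'new', 'journey'] (min_width=14, slack=3)
Line 2: ['how', 'machine', 'cup'] (min_width=15, slack=2)
Line 3: ['network', 'table'] (min_width=13, slack=4)
Line 4: ['umbrella', 'new', 'at'] (min_width=15, slack=2)
Line 5: ['table', 'a', 'emerald'] (min_width=15, slack=2)
Line 6: ['was', 'library'] (min_width=11, slack=6)

Answer: |   up new journey|
|  how machine cup|
|    network table|
|  umbrella new at|
|  table a emerald|
|      was library|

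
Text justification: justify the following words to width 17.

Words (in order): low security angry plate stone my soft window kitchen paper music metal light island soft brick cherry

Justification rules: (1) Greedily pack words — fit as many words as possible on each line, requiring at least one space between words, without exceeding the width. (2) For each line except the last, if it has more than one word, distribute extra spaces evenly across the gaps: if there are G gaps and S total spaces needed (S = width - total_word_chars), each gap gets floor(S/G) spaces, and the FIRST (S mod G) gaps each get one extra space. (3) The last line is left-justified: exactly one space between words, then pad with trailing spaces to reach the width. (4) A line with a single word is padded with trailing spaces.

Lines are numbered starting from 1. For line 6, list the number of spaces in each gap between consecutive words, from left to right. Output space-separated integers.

Line 1: ['low', 'security'] (min_width=12, slack=5)
Line 2: ['angry', 'plate', 'stone'] (min_width=17, slack=0)
Line 3: ['my', 'soft', 'window'] (min_width=14, slack=3)
Line 4: ['kitchen', 'paper'] (min_width=13, slack=4)
Line 5: ['music', 'metal', 'light'] (min_width=17, slack=0)
Line 6: ['island', 'soft', 'brick'] (min_width=17, slack=0)
Line 7: ['cherry'] (min_width=6, slack=11)

Answer: 1 1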